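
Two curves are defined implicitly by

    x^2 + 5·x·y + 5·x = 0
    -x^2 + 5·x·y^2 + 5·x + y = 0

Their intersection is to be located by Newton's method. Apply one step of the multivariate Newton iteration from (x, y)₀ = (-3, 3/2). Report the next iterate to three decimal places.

At (-3, 3/2): F = (-28.500, -56.250).
Jacobian J = [[2·x + 5·y + 5, 5·x], [-2·x + 5·y^2 + 5, 10·x·y + 1]].
At the point, J = [[6.500, -15.000], [22.250, -44.000]] (det J = 47.750).
Solving J·Δ = −F gives Δ = (-8.592, -5.623).
Then the next iterate is (x, y)₁ = (-11.592, -4.123).

(-11.592, -4.123)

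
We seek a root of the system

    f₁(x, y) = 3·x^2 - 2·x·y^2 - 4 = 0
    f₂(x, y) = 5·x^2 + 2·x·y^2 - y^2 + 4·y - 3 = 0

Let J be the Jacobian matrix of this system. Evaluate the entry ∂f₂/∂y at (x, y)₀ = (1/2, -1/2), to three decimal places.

4.000

∂f₂/∂y = 4·x·y - 2·y + 4.
At (1/2, -1/2) this is 4.000.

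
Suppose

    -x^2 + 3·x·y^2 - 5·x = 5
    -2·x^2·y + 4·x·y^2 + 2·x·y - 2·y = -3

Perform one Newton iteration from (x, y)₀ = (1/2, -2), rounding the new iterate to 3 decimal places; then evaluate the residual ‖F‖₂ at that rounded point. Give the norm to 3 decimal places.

191.267

At (1/2, -2): F = (-1.750, 14.000).
Jacobian J = [[-2·x + 3·y^2 - 5, 6·x·y], [-4·x·y + 4·y^2 + 2·y, -2·x^2 + 8·x·y + 2·x - 2]].
At the point, J = [[6.000, -6.000], [16.000, -9.500]] (det J = 39.000).
Solving J·Δ = −F gives Δ = (-2.580, -2.872).
Then the next iterate is (x, y)₁ = (-2.080, -4.872).
Re-evaluating at (-2.080, -4.872): F = (-147.04144, -122.31875), so ‖F‖₂ = 191.267.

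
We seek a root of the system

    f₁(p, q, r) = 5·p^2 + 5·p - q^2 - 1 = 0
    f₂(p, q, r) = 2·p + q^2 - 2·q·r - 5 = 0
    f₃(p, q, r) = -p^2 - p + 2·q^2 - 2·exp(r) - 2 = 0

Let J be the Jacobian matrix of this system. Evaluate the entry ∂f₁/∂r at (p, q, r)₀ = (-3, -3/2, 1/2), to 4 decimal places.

0.0000

∂f₁/∂r = 0.
At (-3, -3/2, 1/2) this is 0.0000.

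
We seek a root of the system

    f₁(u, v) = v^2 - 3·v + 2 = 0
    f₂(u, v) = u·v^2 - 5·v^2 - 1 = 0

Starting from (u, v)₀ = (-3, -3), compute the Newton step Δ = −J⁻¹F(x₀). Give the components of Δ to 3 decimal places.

At (-3, -3): F = (20.000, -73.000).
Jacobian J = [[0, 2·v - 3], [v^2, 2·u·v - 10·v]].
At the point, J = [[0.000, -9.000], [9.000, 48.000]] (det J = 81.000).
Solving J·Δ = −F gives Δ = (-3.741, 2.222).

(-3.741, 2.222)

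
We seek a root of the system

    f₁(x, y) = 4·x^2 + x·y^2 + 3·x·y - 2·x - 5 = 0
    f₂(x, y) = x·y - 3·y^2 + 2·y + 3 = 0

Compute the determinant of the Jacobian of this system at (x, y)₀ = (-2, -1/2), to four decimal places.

-59.7500

J = [[8·x + y^2 + 3·y - 2, 2·x·y + 3·x], [y, x - 6·y + 2]].
At the point, J = [[-19.2500, -4.0000], [-0.5000, 3.0000]].
det J = -59.7500.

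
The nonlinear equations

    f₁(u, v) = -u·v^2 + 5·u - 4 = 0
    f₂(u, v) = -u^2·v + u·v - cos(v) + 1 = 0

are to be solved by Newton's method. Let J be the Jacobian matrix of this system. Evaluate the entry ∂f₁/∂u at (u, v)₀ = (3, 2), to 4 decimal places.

∂f₁/∂u = -v^2 + 5.
At (3, 2) this is 1.0000.

1.0000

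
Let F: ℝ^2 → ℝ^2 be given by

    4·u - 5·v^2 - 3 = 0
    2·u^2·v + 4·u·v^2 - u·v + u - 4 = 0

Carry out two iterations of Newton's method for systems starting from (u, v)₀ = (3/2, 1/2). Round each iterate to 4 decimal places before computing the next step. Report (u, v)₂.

(1.2067, 0.6045)

At (3/2, 1/2): F = (1.7500, 0.5000).
Jacobian J = [[4, -10·v], [4·u·v + 4·v^2 - v + 1, 2·u^2 + 8·u·v - u]].
At the point, J = [[4.0000, -5.0000], [4.5000, 9.0000]] (det J = 58.5000).
Solving J·Δ = −F gives Δ = (-0.3120, 0.1004).
Then the next iterate is (u, v)₁ = (1.1880, 0.6004).
Round to (1.1880, 0.6004) and repeat: F = (-0.050401, -0.117532), J = [[4.0000, -6.0040], [4.694621, 7.340890]].
Δ = (0.0187, 0.0041), so (u, v)₂ = (1.2067, 0.6045).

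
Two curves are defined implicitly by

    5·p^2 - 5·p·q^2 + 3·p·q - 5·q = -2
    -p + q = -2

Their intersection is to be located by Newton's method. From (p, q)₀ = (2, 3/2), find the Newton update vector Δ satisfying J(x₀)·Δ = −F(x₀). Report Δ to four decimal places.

At (2, 3/2): F = (1.0000, 1.5000).
Jacobian J = [[10·p - 5·q^2 + 3·q, -10·p·q + 3·p - 5], [-1, 1]].
At the point, J = [[13.2500, -29.0000], [-1.0000, 1.0000]] (det J = -15.7500).
Solving J·Δ = −F gives Δ = (2.8254, 1.3254).

(2.8254, 1.3254)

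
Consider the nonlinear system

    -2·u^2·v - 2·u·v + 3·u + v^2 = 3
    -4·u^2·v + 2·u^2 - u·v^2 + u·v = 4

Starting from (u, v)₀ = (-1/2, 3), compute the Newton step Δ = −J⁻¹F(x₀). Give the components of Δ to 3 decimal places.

(1.477, -1.605)

At (-1/2, 3): F = (6.000, -3.500).
Jacobian J = [[-4·u·v - 2·v + 3, -2·u^2 - 2·u + 2·v], [-8·u·v + 4·u - v^2 + v, -4·u^2 - 2·u·v + u]].
At the point, J = [[3.000, 6.500], [4.000, 1.500]] (det J = -21.500).
Solving J·Δ = −F gives Δ = (1.477, -1.605).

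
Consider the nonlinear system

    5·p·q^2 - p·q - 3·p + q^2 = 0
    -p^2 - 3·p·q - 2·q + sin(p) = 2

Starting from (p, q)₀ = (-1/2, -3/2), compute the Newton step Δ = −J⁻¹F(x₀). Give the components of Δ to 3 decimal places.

(0.305, -0.070)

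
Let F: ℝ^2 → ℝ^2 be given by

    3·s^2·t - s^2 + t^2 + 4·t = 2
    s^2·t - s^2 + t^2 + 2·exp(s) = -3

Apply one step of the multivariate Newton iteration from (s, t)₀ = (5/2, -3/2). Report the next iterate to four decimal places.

At (5/2, -3/2): F = (-40.1250, 13.989988).
Jacobian J = [[6·s·t - 2·s, 3·s^2 + 2·t + 4], [2·s·t - 2·s + 2·exp(s), s^2 + 2·t]].
At the point, J = [[-27.5000, 19.7500], [11.864988, 3.2500]] (det J = -323.708511).
Solving J·Δ = −F gives Δ = (-1.2564, 0.2822).
Then the next iterate is (s, t)₁ = (1.2436, -1.2178).

(1.2436, -1.2178)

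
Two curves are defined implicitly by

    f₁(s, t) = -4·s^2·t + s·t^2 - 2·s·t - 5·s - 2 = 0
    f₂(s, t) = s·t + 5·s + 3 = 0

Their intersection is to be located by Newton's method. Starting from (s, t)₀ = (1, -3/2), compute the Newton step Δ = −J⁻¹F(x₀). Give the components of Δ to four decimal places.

At (1, -3/2): F = (4.2500, 6.5000).
Jacobian J = [[-8·s·t + t^2 - 2·t - 5, -4·s^2 + 2·s·t - 2·s], [t + 5, s]].
At the point, J = [[12.2500, -9.0000], [3.5000, 1.0000]] (det J = 43.7500).
Solving J·Δ = −F gives Δ = (-1.4343, -1.4800).

(-1.4343, -1.4800)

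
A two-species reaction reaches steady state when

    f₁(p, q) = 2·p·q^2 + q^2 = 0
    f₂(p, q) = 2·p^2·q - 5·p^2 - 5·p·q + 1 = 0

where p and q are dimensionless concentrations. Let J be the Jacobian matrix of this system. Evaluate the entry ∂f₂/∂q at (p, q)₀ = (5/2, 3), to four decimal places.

0.0000

∂f₂/∂q = 2·p^2 - 5·p.
At (5/2, 3) this is 0.0000.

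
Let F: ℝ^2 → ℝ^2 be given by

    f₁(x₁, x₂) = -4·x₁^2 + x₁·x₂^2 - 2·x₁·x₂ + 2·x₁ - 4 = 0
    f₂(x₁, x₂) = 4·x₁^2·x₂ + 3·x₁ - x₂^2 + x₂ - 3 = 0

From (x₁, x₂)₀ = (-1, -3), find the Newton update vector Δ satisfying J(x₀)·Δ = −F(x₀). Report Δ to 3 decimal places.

At (-1, -3): F = (-25.000, -30.000).
Jacobian J = [[-8·x₁ + x₂^2 - 2·x₂ + 2, 2·x₁·x₂ - 2·x₁], [8·x₁·x₂ + 3, 4·x₁^2 - 2·x₂ + 1]].
At the point, J = [[25.000, 8.000], [27.000, 11.000]] (det J = 59.000).
Solving J·Δ = −F gives Δ = (0.593, 1.271).

(0.593, 1.271)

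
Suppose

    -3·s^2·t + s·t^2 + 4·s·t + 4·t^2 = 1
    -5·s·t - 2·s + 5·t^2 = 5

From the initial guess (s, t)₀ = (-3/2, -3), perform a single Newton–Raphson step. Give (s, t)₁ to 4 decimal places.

(-0.7513, -1.6563)

At (-3/2, -3): F = (59.7500, 20.5000).
Jacobian J = [[-6·s·t + t^2 + 4·t, -3·s^2 + 2·s·t + 4·s + 8·t], [-5·t - 2, -5·s + 10·t]].
At the point, J = [[-30.0000, -27.7500], [13.0000, -22.5000]] (det J = 1035.7500).
Solving J·Δ = −F gives Δ = (0.7487, 1.3437).
Then the next iterate is (s, t)₁ = (-0.7513, -1.6563).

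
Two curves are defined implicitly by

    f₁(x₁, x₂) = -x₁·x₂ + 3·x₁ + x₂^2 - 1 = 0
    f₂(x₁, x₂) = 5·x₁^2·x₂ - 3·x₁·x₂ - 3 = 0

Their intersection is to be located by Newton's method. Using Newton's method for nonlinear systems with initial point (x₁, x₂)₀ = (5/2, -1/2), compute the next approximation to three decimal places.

(-0.591, -1.305)

At (5/2, -1/2): F = (8.000, -14.875).
Jacobian J = [[-x₂ + 3, -x₁ + 2·x₂], [10·x₁·x₂ - 3·x₂, 5·x₁^2 - 3·x₁]].
At the point, J = [[3.500, -3.500], [-11.000, 23.750]] (det J = 44.625).
Solving J·Δ = −F gives Δ = (-3.091, -0.805).
Then the next iterate is (x₁, x₂)₁ = (-0.591, -1.305).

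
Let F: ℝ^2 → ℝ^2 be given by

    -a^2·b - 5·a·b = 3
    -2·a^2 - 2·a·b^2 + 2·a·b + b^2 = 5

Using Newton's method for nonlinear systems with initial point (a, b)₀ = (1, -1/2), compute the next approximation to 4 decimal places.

(-1.2000, -1.7833)

At (1, -1/2): F = (0.0000, -8.2500).
Jacobian J = [[-2·a·b - 5·b, -a^2 - 5·a], [-4·a - 2·b^2 + 2·b, -4·a·b + 2·a + 2·b]].
At the point, J = [[3.5000, -6.0000], [-5.5000, 3.0000]] (det J = -22.5000).
Solving J·Δ = −F gives Δ = (-2.2000, -1.2833).
Then the next iterate is (a, b)₁ = (-1.2000, -1.7833).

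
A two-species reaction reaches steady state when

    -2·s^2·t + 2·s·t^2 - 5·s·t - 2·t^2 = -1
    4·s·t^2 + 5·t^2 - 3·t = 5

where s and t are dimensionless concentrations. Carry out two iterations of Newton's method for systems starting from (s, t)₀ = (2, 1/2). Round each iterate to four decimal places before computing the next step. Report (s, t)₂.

At (2, 1/2): F = (-7.5000, -3.2500).
Jacobian J = [[-4·s·t + 2·t^2 - 5·t, -2·s^2 + 4·s·t - 5·s - 4·t], [4·t^2, 8·s·t + 10·t - 3]].
At the point, J = [[-6.0000, -16.0000], [1.0000, 10.0000]] (det J = -44.0000).
Solving J·Δ = −F gives Δ = (-2.8864, 0.6136).
Then the next iterate is (s, t)₁ = (-0.8864, 1.1136).
Round to (-0.8864, 1.1136) and repeat: F = (-0.493115, -6.537191), J = [[0.860590, -5.542190], [4.960420, 0.239240]].
Δ = (1.3123, 0.1148), so (s, t)₂ = (0.4259, 1.2284).

(0.4259, 1.2284)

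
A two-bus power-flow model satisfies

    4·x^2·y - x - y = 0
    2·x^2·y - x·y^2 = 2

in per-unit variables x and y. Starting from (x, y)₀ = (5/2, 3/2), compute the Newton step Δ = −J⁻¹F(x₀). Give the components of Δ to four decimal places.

(-0.6180, -0.6491)

At (5/2, 3/2): F = (33.5000, 11.1250).
Jacobian J = [[8·x·y - 1, 4·x^2 - 1], [4·x·y - y^2, 2·x^2 - 2·x·y]].
At the point, J = [[29.0000, 24.0000], [12.7500, 5.0000]] (det J = -161.0000).
Solving J·Δ = −F gives Δ = (-0.6180, -0.6491).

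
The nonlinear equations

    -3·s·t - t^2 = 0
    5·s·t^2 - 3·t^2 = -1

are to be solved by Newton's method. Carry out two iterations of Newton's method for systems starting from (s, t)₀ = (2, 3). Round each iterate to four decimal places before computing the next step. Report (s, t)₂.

At (2, 3): F = (-27.0000, 64.0000).
Jacobian J = [[-3·t, -3·s - 2·t], [5·t^2, 10·s·t - 6·t]].
At the point, J = [[-9.0000, -12.0000], [45.0000, 42.0000]] (det J = 162.0000).
Solving J·Δ = −F gives Δ = (2.2593, -3.9444).
Then the next iterate is (s, t)₁ = (4.2593, -0.9444).
Round to (4.2593, -0.9444) and repeat: F = (11.175557, 17.318490), J = [[2.8332, -10.8891], [4.459457, -34.558429]].
Δ = (-4.0045, -0.0156), so (s, t)₂ = (0.2548, -0.9600).

(0.2548, -0.9600)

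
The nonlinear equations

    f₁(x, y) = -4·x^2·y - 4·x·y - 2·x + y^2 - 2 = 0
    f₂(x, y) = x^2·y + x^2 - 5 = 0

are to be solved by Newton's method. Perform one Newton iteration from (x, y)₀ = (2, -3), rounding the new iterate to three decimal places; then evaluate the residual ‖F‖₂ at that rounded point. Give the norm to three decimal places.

7527.507

At (2, -3): F = (75.000, -13.000).
Jacobian J = [[-8·x·y - 4·y - 2, -4·x^2 - 4·x + 2·y], [2·x·y + 2·x, x^2]].
At the point, J = [[58.000, -30.000], [-8.000, 4.000]] (det J = -8.000).
Solving J·Δ = −F gives Δ = (-11.250, -19.250).
Then the next iterate is (x, y)₁ = (-9.250, -22.250).
Re-evaluating at (-9.250, -22.250): F = (7303.375, -1823.20312), so ‖F‖₂ = 7527.507.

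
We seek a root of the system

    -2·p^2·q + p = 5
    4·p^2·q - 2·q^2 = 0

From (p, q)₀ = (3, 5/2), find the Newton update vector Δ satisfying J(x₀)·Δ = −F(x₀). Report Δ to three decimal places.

(-0.531, -1.756)

At (3, 5/2): F = (-47.000, 77.500).
Jacobian J = [[-4·p·q + 1, -2·p^2], [8·p·q, 4·p^2 - 4·q]].
At the point, J = [[-29.000, -18.000], [60.000, 26.000]] (det J = 326.000).
Solving J·Δ = −F gives Δ = (-0.531, -1.756).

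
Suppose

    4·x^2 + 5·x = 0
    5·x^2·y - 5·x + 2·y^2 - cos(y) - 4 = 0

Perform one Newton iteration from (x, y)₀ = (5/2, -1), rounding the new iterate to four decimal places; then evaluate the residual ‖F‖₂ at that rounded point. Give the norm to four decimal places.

At (5/2, -1): F = (37.5000, -46.290302).
Jacobian J = [[8·x + 5, 0], [10·x·y - 5, 5·x^2 + 4·y + sin(y)]].
At the point, J = [[25.0000, 0.0000], [-30.0000, 26.408529]] (det J = 660.213225).
Solving J·Δ = −F gives Δ = (-1.5000, 0.0489).
Then the next iterate is (x, y)₁ = (1.0000, -0.9511).
Re-evaluating at (1.0000, -0.9511): F = (9.0000, -12.527106), so ‖F‖₂ = 15.4249.

15.4249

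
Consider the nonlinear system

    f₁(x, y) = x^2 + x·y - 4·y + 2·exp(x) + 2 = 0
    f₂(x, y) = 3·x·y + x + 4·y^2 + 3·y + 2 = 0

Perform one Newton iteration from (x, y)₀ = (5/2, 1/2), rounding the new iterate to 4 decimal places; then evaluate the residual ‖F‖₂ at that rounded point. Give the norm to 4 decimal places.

12.6352

At (5/2, 1/2): F = (31.864988, 10.7500).
Jacobian J = [[2·x + y + 2·exp(x), x - 4], [3·y + 1, 3·x + 8·y + 3]].
At the point, J = [[29.864988, -1.5000], [2.5000, 14.5000]] (det J = 436.792325).
Solving J·Δ = −F gives Δ = (-1.0947, -0.5526).
Then the next iterate is (x, y)₁ = (1.4053, -0.0526).
Re-evaluating at (1.4053, -0.0526): F = (12.264848, 3.036811), so ‖F‖₂ = 12.6352.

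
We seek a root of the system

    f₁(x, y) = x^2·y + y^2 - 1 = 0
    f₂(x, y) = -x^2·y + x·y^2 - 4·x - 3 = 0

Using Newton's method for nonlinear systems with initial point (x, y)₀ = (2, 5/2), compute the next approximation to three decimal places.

At (2, 5/2): F = (15.250, -8.500).
Jacobian J = [[2·x·y, x^2 + 2·y], [-2·x·y + y^2 - 4, -x^2 + 2·x·y]].
At the point, J = [[10.000, 9.000], [-7.750, 6.000]] (det J = 129.750).
Solving J·Δ = −F gives Δ = (-1.295, -0.256).
Then the next iterate is (x, y)₁ = (0.705, 2.244).

(0.705, 2.244)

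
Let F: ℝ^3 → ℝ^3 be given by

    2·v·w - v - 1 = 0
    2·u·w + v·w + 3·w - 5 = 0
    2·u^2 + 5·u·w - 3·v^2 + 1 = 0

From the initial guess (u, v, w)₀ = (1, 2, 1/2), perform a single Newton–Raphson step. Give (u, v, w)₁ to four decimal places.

(0.9754, 1.5492, 0.7500)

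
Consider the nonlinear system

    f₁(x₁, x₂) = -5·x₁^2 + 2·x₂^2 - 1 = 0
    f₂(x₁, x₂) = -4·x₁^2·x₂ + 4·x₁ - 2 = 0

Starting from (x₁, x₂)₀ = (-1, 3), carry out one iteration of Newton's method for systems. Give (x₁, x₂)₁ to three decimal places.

(-0.553, 1.628)

At (-1, 3): F = (12.000, -18.000).
Jacobian J = [[-10·x₁, 4·x₂], [-8·x₁·x₂ + 4, -4·x₁^2]].
At the point, J = [[10.000, 12.000], [28.000, -4.000]] (det J = -376.000).
Solving J·Δ = −F gives Δ = (0.447, -1.372).
Then the next iterate is (x₁, x₂)₁ = (-0.553, 1.628).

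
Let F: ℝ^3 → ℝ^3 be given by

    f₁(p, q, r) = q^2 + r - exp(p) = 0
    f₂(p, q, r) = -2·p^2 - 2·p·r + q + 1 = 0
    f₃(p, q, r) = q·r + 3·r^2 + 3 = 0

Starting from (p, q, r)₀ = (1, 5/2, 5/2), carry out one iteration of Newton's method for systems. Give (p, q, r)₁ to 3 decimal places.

(0.822, 1.488, 1.045)

At (1, 5/2, 5/2): F = (6.03172, -3.500, 28.000).
Jacobian J = [[-exp(p), 2·q, 1], [-4·p - 2·r, 1, -2·p], [0, r, q + 6·r]].
At the point, J = [[-2.71828, 5.000, 1.000], [-9.000, 1.000, -2.000], [0.000, 2.500, 17.500]] (det J = 703.83866).
Solving J·Δ = −F gives Δ = (-0.178, -1.012, -1.455).
Then the next iterate is (p, q, r)₁ = (0.822, 1.488, 1.045).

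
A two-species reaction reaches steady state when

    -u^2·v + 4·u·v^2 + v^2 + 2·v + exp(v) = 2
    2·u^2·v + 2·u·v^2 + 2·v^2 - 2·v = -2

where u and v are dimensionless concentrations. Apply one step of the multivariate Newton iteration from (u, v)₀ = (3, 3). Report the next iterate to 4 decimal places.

(1.9882, 1.9474)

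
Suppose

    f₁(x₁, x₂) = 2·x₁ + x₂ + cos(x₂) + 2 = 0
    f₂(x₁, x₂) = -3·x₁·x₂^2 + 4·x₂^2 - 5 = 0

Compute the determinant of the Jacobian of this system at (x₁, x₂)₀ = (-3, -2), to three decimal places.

-81.088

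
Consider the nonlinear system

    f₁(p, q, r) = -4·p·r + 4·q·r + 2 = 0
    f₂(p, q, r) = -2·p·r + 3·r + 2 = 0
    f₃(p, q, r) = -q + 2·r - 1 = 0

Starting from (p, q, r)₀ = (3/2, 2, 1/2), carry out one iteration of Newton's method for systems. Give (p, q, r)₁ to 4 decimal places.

At (3/2, 2, 1/2): F = (3.0000, 2.0000, -2.0000).
Jacobian J = [[-4·r, 4·r, -4·p + 4·q], [-2·r, 0, -2·p + 3], [0, -1, 2]].
At the point, J = [[-2.0000, 2.0000, 2.0000], [-1.0000, 0.0000, 0.0000], [0.0000, -1.0000, 2.0000]] (det J = 6.0000).
Solving J·Δ = −F gives Δ = (2.0000, -0.3333, 0.8333).
Then the next iterate is (p, q, r)₁ = (3.5000, 1.6667, 1.3333).

(3.5000, 1.6667, 1.3333)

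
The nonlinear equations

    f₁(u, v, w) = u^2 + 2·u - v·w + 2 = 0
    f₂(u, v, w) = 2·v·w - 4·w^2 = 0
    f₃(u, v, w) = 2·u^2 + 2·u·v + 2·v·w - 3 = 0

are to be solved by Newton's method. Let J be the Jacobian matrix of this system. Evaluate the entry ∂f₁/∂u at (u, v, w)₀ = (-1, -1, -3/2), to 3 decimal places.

0.000

∂f₁/∂u = 2·u + 2.
At (-1, -1, -3/2) this is 0.000.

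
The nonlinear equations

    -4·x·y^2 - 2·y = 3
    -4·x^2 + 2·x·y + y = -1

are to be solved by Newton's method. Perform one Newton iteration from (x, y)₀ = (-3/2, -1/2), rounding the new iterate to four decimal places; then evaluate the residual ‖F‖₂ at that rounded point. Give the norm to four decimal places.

1.6855

At (-3/2, -1/2): F = (-0.5000, -7.0000).
Jacobian J = [[-4·y^2, -8·x·y - 2], [-8·x + 2·y, 2·x + 1]].
At the point, J = [[-1.0000, -8.0000], [11.0000, -2.0000]] (det J = 90.0000).
Solving J·Δ = −F gives Δ = (0.6111, -0.1389).
Then the next iterate is (x, y)₁ = (-0.8889, -0.6389).
Re-evaluating at (-0.8889, -0.6389): F = (-0.270828, -1.663636), so ‖F‖₂ = 1.6855.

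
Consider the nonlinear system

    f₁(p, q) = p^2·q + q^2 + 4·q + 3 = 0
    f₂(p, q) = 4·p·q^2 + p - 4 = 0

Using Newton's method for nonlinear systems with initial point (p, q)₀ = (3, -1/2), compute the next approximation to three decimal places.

(1.750, -0.542)

At (3, -1/2): F = (-3.250, 2.000).
Jacobian J = [[2·p·q, p^2 + 2·q + 4], [4·q^2 + 1, 8·p·q]].
At the point, J = [[-3.000, 12.000], [2.000, -12.000]] (det J = 12.000).
Solving J·Δ = −F gives Δ = (-1.250, -0.042).
Then the next iterate is (p, q)₁ = (1.750, -0.542).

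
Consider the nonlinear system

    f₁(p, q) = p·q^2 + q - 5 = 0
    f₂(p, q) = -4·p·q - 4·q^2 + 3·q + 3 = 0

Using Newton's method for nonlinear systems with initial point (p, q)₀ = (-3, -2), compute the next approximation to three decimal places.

(-1.500, -1.000)

At (-3, -2): F = (-19.000, -43.000).
Jacobian J = [[q^2, 2·p·q + 1], [-4·q, -4·p - 8·q + 3]].
At the point, J = [[4.000, 13.000], [8.000, 31.000]] (det J = 20.000).
Solving J·Δ = −F gives Δ = (1.500, 1.000).
Then the next iterate is (p, q)₁ = (-1.500, -1.000).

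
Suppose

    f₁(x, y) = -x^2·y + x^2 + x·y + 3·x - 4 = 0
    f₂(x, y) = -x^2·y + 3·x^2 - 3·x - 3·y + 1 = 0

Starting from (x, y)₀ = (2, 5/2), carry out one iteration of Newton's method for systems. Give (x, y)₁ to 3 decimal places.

At (2, 5/2): F = (1.000, -10.500).
Jacobian J = [[-2·x·y + 2·x + y + 3, -x^2 + x], [-2·x·y + 6·x - 3, -x^2 - 3]].
At the point, J = [[-0.500, -2.000], [-1.000, -7.000]] (det J = 1.500).
Solving J·Δ = −F gives Δ = (18.667, -4.167).
Then the next iterate is (x, y)₁ = (20.667, -1.667).

(20.667, -1.667)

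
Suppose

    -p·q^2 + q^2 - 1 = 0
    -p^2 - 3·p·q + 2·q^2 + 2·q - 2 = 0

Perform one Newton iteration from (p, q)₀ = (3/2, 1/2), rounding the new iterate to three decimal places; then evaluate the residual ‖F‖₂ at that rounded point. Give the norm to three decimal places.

At (3/2, 1/2): F = (-1.125, -5.000).
Jacobian J = [[-q^2, -2·p·q + 2·q], [-2·p - 3·q, -3·p + 4·q + 2]].
At the point, J = [[-0.250, -0.500], [-4.500, -0.500]] (det J = -2.125).
Solving J·Δ = −F gives Δ = (-0.912, -1.794).
Then the next iterate is (p, q)₁ = (0.588, -1.294).
Re-evaluating at (0.588, -1.294): F = (-0.31013, 0.69774), so ‖F‖₂ = 0.764.

0.764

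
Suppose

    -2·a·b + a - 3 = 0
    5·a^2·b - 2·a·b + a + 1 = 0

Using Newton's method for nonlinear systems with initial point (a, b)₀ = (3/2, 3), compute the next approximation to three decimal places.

At (3/2, 3): F = (-10.500, 27.250).
Jacobian J = [[-2·b + 1, -2·a], [10·a·b - 2·b + 1, 5·a^2 - 2·a]].
At the point, J = [[-5.000, -3.000], [40.000, 8.250]] (det J = 78.750).
Solving J·Δ = −F gives Δ = (0.062, -3.603).
Then the next iterate is (a, b)₁ = (1.562, -0.603).

(1.562, -0.603)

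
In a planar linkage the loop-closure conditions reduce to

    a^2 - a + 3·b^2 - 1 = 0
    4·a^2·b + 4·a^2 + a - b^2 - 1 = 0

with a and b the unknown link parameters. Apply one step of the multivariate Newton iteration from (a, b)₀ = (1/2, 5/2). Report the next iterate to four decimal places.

At (1/2, 5/2): F = (17.5000, -3.2500).
Jacobian J = [[2·a - 1, 6·b], [8·a·b + 8·a + 1, 4·a^2 - 2·b]].
At the point, J = [[0.0000, 15.0000], [15.0000, -4.0000]] (det J = -225.0000).
Solving J·Δ = −F gives Δ = (-0.0944, -1.1667).
Then the next iterate is (a, b)₁ = (0.4056, 1.3333).

(0.4056, 1.3333)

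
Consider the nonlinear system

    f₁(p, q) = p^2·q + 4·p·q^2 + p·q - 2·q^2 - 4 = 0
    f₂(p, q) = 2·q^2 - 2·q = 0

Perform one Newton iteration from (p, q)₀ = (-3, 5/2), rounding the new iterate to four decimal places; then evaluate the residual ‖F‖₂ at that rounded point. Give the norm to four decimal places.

23.5697

At (-3, 5/2): F = (-76.5000, 7.5000).
Jacobian J = [[2·p·q + 4·q^2 + q, p^2 + 8·p·q + p - 4·q], [0, 4·q - 2]].
At the point, J = [[12.5000, -64.0000], [0.0000, 8.0000]] (det J = 100.0000).
Solving J·Δ = −F gives Δ = (1.3200, -0.9375).
Then the next iterate is (p, q)₁ = (-1.6800, 1.5625).
Re-evaluating at (-1.6800, 1.5625): F = (-23.504062, 1.757812), so ‖F‖₂ = 23.5697.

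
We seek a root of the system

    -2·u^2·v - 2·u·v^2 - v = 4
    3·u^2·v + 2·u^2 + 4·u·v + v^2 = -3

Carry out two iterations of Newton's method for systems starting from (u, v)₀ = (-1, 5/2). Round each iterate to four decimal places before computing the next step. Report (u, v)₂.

(-0.2798, 1.5536)

At (-1, 5/2): F = (1.0000, 8.7500).
Jacobian J = [[-4·u·v - 2·v^2, -2·u^2 - 4·u·v - 1], [6·u·v + 4·u + 4·v, 3·u^2 + 4·u + 2·v]].
At the point, J = [[-2.5000, 7.0000], [-9.0000, 4.0000]] (det J = 53.0000).
Solving J·Δ = −F gives Δ = (1.0802, 0.2429).
Then the next iterate is (u, v)₁ = (0.0802, 2.7429).
Round to (0.0802, 2.7429) and repeat: F = (-7.984954, 11.469214), J = [[-15.926923, -1.892786], [12.612283, 5.825896]].
Δ = (-0.3600, -1.1893), so (u, v)₂ = (-0.2798, 1.5536).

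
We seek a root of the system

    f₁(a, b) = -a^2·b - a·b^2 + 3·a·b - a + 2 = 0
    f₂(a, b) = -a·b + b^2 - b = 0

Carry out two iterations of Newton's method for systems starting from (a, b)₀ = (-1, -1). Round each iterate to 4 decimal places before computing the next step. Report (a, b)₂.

(0.5122, 0.1905)

At (-1, -1): F = (8.0000, 1.0000).
Jacobian J = [[-2·a·b - b^2 + 3·b - 1, -a^2 - 2·a·b + 3·a], [-b, -a + 2·b - 1]].
At the point, J = [[-7.0000, -6.0000], [1.0000, -2.0000]] (det J = 20.0000).
Solving J·Δ = −F gives Δ = (0.5000, 0.7500).
Then the next iterate is (a, b)₁ = (-0.5000, -0.2500).
Round to (-0.5000, -0.2500) and repeat: F = (2.968750, 0.1875), J = [[-2.0625, -2.0000], [0.2500, -1.0000]].
Δ = (1.0122, 0.4405), so (a, b)₂ = (0.5122, 0.1905).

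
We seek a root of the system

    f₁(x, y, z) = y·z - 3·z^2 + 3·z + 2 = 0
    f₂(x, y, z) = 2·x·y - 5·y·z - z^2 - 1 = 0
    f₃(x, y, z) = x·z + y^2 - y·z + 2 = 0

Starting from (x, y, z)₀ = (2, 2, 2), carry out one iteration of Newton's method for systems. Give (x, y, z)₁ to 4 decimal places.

(1.0714, -0.0714, 1.4082)

At (2, 2, 2): F = (0.0000, -17.0000, 6.0000).
Jacobian J = [[0, z, y - 6·z + 3], [2·y, 2·x - 5·z, -5·y - 2·z], [z, 2·y - z, x - y]].
At the point, J = [[0.0000, 2.0000, -7.0000], [4.0000, -6.0000, -14.0000], [2.0000, 2.0000, 0.0000]] (det J = -196.0000).
Solving J·Δ = −F gives Δ = (-0.9286, -2.0714, -0.5918).
Then the next iterate is (x, y, z)₁ = (1.0714, -0.0714, 1.4082).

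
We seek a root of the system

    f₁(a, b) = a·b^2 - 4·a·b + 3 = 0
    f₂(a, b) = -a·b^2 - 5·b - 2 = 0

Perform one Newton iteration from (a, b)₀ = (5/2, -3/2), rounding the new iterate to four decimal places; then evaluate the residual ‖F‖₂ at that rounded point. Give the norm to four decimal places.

23.8662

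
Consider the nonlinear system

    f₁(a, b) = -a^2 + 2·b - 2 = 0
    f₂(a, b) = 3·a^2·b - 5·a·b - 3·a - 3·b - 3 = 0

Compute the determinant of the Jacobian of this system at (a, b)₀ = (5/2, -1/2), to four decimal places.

-0.2500

J = [[-2·a, 2], [6·a·b - 5·b - 3, 3·a^2 - 5·a - 3]].
At the point, J = [[-5.0000, 2.0000], [-8.0000, 3.2500]].
det J = -0.2500.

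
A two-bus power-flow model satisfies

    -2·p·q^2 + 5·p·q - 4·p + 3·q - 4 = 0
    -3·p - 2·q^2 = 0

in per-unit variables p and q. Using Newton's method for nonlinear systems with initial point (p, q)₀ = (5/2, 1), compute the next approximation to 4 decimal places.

(-0.7317, 1.0488)

At (5/2, 1): F = (-3.5000, -9.5000).
Jacobian J = [[-2·q^2 + 5·q - 4, -4·p·q + 5·p + 3], [-3, -4·q]].
At the point, J = [[-1.0000, 5.5000], [-3.0000, -4.0000]] (det J = 20.5000).
Solving J·Δ = −F gives Δ = (-3.2317, 0.0488).
Then the next iterate is (p, q)₁ = (-0.7317, 1.0488).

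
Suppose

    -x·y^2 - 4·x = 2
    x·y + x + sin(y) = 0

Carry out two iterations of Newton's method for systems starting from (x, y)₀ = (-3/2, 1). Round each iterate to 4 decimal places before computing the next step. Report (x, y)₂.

(-0.4112, 0.9157)

At (-3/2, 1): F = (5.5000, -2.158529).
Jacobian J = [[-y^2 - 4, -2·x·y], [y + 1, x + cos(y)]].
At the point, J = [[-5.0000, 3.0000], [2.0000, -0.959698]] (det J = -1.201512).
Solving J·Δ = −F gives Δ = (0.9965, -0.1726).
Then the next iterate is (x, y)₁ = (-0.5035, 0.8274).
Round to (-0.5035, 0.8274) and repeat: F = (0.358691, -0.183922), J = [[-4.684591, 0.833192], [1.8274, 0.173292]].
Δ = (0.0923, 0.0883), so (x, y)₂ = (-0.4112, 0.9157).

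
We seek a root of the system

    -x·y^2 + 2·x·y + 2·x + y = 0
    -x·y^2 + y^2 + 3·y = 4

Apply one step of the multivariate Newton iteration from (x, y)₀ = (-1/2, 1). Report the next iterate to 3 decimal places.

At (-1/2, 1): F = (-0.500, 0.500).
Jacobian J = [[-y^2 + 2·y + 2, -2·x·y + 2·x + 1], [-y^2, -2·x·y + 2·y + 3]].
At the point, J = [[3.000, 1.000], [-1.000, 6.000]] (det J = 19.000).
Solving J·Δ = −F gives Δ = (0.184, -0.053).
Then the next iterate is (x, y)₁ = (-0.316, 0.947).

(-0.316, 0.947)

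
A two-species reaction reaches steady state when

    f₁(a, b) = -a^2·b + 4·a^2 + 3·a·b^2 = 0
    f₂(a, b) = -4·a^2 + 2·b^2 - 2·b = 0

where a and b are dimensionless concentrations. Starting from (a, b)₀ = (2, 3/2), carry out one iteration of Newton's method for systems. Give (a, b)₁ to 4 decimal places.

At (2, 3/2): F = (23.5000, -14.5000).
Jacobian J = [[-2·a·b + 8·a + 3·b^2, -a^2 + 6·a·b], [-8·a, 4·b - 2]].
At the point, J = [[16.7500, 14.0000], [-16.0000, 4.0000]] (det J = 291.0000).
Solving J·Δ = −F gives Δ = (-1.0206, -0.4575).
Then the next iterate is (a, b)₁ = (0.9794, 1.0425).

(0.9794, 1.0425)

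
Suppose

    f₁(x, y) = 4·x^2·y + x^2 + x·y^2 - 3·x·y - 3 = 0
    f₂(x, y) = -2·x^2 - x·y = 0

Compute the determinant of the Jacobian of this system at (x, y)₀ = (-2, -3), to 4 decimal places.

-250.0000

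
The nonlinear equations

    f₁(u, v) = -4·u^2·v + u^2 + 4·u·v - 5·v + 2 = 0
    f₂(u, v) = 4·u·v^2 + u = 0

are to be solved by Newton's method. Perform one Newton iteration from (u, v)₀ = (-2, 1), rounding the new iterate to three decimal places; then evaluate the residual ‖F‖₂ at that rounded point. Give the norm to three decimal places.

At (-2, 1): F = (-23.000, -10.000).
Jacobian J = [[-8·u·v + 2·u + 4·v, -4·u^2 + 4·u - 5], [4·v^2 + 1, 8·u·v]].
At the point, J = [[16.000, -29.000], [5.000, -16.000]] (det J = -111.000).
Solving J·Δ = −F gives Δ = (0.703, -0.405).
Then the next iterate is (u, v)₁ = (-1.297, 0.595).
Re-evaluating at (-1.297, 0.595): F = (-6.38331, -3.13368), so ‖F‖₂ = 7.111.

7.111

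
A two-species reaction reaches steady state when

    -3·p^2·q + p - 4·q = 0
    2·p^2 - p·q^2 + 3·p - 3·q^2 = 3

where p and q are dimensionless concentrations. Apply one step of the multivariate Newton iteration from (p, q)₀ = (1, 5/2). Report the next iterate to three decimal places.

(0.408, 1.328)

At (1, 5/2): F = (-16.500, -23.000).
Jacobian J = [[-6·p·q + 1, -3·p^2 - 4], [4·p - q^2 + 3, -2·p·q - 6·q]].
At the point, J = [[-14.000, -7.000], [0.750, -20.000]] (det J = 285.250).
Solving J·Δ = −F gives Δ = (-0.592, -1.172).
Then the next iterate is (p, q)₁ = (0.408, 1.328).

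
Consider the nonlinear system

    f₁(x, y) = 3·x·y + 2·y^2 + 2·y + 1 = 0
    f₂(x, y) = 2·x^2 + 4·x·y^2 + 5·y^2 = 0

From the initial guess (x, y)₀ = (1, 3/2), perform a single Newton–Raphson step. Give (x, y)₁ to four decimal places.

At (1, 3/2): F = (13.0000, 22.2500).
Jacobian J = [[3·y, 3·x + 4·y + 2], [4·x + 4·y^2, 8·x·y + 10·y]].
At the point, J = [[4.5000, 11.0000], [13.0000, 27.0000]] (det J = -21.5000).
Solving J·Δ = −F gives Δ = (4.9419, -3.2035).
Then the next iterate is (x, y)₁ = (5.9419, -1.7035).

(5.9419, -1.7035)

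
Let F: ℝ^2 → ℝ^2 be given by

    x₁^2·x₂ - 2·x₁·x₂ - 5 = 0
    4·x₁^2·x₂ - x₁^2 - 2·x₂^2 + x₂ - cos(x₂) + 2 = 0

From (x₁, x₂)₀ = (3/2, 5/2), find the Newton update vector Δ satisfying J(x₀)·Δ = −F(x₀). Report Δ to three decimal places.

At (3/2, 5/2): F = (-6.875, 13.05114).
Jacobian J = [[2·x₁·x₂ - 2·x₂, x₁^2 - 2·x₁], [8·x₁·x₂ - 2·x₁, 4·x₁^2 - 4·x₂ + sin(x₂) + 1]].
At the point, J = [[2.500, -0.750], [27.000, 0.59847]] (det J = 21.74618).
Solving J·Δ = −F gives Δ = (-0.261, -10.036).

(-0.261, -10.036)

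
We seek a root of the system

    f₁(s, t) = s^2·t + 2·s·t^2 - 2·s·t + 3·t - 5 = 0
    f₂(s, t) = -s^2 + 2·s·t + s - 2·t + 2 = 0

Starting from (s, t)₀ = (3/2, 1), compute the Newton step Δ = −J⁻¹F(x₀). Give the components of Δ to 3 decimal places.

(6.104, -2.250)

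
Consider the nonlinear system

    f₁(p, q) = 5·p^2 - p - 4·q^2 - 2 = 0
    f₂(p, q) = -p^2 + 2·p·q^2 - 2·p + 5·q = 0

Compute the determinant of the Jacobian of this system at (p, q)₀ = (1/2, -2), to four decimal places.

-76.0000

J = [[10·p - 1, -8·q], [-2·p + 2·q^2 - 2, 4·p·q + 5]].
At the point, J = [[4.0000, 16.0000], [5.0000, 1.0000]].
det J = -76.0000.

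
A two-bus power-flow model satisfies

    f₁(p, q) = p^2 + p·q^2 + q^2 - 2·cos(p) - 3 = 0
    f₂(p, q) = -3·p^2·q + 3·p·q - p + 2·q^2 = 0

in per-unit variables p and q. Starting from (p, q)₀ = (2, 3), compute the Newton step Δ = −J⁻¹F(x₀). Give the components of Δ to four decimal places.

(-0.3525, -1.3116)

At (2, 3): F = (28.832294, -2.0000).
Jacobian J = [[2·p + q^2 + 2·sin(p), 2·p·q + 2·q], [-6·p·q + 3·q - 1, -3·p^2 + 3·p + 4·q]].
At the point, J = [[14.818595, 18.0000], [-28.0000, 6.0000]] (det J = 592.911569).
Solving J·Δ = −F gives Δ = (-0.3525, -1.3116).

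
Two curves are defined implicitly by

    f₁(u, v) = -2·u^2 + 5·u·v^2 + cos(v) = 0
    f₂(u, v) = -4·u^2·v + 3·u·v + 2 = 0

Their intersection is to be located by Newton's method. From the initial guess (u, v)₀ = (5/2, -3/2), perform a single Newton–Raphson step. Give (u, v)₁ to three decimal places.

At (5/2, -3/2): F = (15.69574, 28.250).
Jacobian J = [[-4·u + 5·v^2, 10·u·v - sin(v)], [-8·u·v + 3·v, -4·u^2 + 3·u]].
At the point, J = [[1.250, -36.50251], [25.500, -17.500]] (det J = 908.93888).
Solving J·Δ = −F gives Δ = (-0.832, 0.401).
Then the next iterate is (u, v)₁ = (1.668, -1.099).

(1.668, -1.099)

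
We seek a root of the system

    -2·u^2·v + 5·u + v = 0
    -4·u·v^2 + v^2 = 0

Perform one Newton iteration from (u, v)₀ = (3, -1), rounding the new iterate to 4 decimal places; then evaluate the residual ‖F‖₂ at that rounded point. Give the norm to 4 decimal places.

At (3, -1): F = (32.0000, -11.0000).
Jacobian J = [[-4·u·v + 5, -2·u^2 + 1], [-4·v^2, -8·u·v + 2·v]].
At the point, J = [[17.0000, -17.0000], [-4.0000, 22.0000]] (det J = 306.0000).
Solving J·Δ = −F gives Δ = (-1.6895, 0.1928).
Then the next iterate is (u, v)₁ = (1.3105, -0.8072).
Re-evaluating at (1.3105, -0.8072): F = (8.517887, -2.763968), so ‖F‖₂ = 8.9551.

8.9551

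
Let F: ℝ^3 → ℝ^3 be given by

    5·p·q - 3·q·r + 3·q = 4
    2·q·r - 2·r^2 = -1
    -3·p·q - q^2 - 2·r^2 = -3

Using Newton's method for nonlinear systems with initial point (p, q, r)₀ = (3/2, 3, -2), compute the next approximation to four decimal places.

At (3/2, 3, -2): F = (45.5000, -19.0000, -27.5000).
Jacobian J = [[5·q, 5·p - 3·r + 3, -3·q], [0, 2·r, 2·q - 4·r], [-3·q, -3·p - 2·q, -4·r]].
At the point, J = [[15.0000, 16.5000, -9.0000], [0.0000, -4.0000, 14.0000], [-9.0000, -10.5000, 8.0000]] (det J = -30.0000).
Solving J·Δ = −F gives Δ = (19.4167, -23.3000, -5.3000).
Then the next iterate is (p, q, r)₁ = (20.9167, -20.3000, -7.3000).

(20.9167, -20.3000, -7.3000)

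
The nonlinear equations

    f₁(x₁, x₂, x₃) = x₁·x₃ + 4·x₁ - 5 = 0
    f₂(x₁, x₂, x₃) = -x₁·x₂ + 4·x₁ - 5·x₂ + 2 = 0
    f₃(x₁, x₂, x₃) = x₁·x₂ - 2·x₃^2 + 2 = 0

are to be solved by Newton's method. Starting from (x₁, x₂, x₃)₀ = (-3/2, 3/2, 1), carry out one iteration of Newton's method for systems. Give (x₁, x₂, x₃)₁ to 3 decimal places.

(1.216, 0.797, 1.720)

At (-3/2, 3/2, 1): F = (-12.500, -9.250, -2.250).
Jacobian J = [[x₃ + 4, 0, x₁], [-x₂ + 4, -x₁ - 5, 0], [x₂, x₁, -4·x₃]].
At the point, J = [[5.000, 0.000, -1.500], [2.500, -3.500, 0.000], [1.500, -1.500, -4.000]] (det J = 67.750).
Solving J·Δ = −F gives Δ = (2.716, -0.703, 0.720).
Then the next iterate is (x₁, x₂, x₃)₁ = (1.216, 0.797, 1.720).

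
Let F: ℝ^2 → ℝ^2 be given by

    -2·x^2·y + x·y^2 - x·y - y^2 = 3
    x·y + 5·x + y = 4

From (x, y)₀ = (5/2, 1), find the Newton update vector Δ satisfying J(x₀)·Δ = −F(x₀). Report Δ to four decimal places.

(-2.3311, 0.5676)

At (5/2, 1): F = (-16.5000, 12.0000).
Jacobian J = [[-4·x·y + y^2 - y, -2·x^2 + 2·x·y - x - 2·y], [y + 5, x + 1]].
At the point, J = [[-10.0000, -12.0000], [6.0000, 3.5000]] (det J = 37.0000).
Solving J·Δ = −F gives Δ = (-2.3311, 0.5676).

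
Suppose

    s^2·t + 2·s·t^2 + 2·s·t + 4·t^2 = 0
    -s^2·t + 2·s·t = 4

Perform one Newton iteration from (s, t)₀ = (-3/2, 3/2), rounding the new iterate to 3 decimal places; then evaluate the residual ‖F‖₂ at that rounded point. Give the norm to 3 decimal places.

At (-3/2, 3/2): F = (1.125, -11.875).
Jacobian J = [[2·s·t + 2·t^2 + 2·t, s^2 + 4·s·t + 2·s + 8·t], [-2·s·t + 2·t, -s^2 + 2·s]].
At the point, J = [[3.000, 2.250], [7.500, -5.250]] (det J = -32.625).
Solving J·Δ = −F gives Δ = (0.638, -1.351).
Then the next iterate is (s, t)₁ = (-0.862, 0.149).
Re-evaluating at (-0.862, 0.149): F = (-0.09563, -4.36759), so ‖F‖₂ = 4.369.

4.369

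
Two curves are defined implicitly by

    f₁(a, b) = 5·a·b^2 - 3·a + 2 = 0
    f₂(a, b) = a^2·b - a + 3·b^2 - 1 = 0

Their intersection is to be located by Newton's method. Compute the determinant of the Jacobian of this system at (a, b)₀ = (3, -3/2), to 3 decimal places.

-450.000

J = [[5·b^2 - 3, 10·a·b], [2·a·b - 1, a^2 + 6·b]].
At the point, J = [[8.250, -45.000], [-10.000, 0.000]].
det J = -450.000.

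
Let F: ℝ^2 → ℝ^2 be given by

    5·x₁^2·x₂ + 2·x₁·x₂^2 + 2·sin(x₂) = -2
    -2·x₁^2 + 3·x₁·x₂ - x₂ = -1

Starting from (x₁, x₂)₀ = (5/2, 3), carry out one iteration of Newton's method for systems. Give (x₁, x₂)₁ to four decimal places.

At (5/2, 3): F = (141.032240, 8.0000).
Jacobian J = [[10·x₁·x₂ + 2·x₂^2, 5·x₁^2 + 4·x₁·x₂ + 2·cos(x₂)], [-4·x₁ + 3·x₂, 3·x₁ - 1]].
At the point, J = [[93.0000, 59.270015], [-1.0000, 6.5000]] (det J = 663.770015).
Solving J·Δ = −F gives Δ = (-0.6667, -1.3333).
Then the next iterate is (x₁, x₂)₁ = (1.8333, 1.6667).

(1.8333, 1.6667)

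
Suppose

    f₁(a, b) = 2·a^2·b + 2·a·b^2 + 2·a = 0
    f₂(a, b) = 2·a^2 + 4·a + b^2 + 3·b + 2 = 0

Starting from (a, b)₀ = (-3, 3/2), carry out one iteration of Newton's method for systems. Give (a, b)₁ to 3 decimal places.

(-2.348, -0.089)

At (-3, 3/2): F = (7.500, 14.750).
Jacobian J = [[4·a·b + 2·b^2 + 2, 2·a^2 + 4·a·b], [4·a + 4, 2·b + 3]].
At the point, J = [[-11.500, 0.000], [-8.000, 6.000]] (det J = -69.000).
Solving J·Δ = −F gives Δ = (0.652, -1.589).
Then the next iterate is (a, b)₁ = (-2.348, -0.089).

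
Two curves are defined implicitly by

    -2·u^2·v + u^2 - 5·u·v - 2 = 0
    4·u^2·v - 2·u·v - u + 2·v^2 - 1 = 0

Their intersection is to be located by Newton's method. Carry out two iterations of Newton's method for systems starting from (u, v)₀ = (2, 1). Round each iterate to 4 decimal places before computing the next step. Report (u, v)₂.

(2.4956, 0.1366)

At (2, 1): F = (-16.0000, 11.0000).
Jacobian J = [[-4·u·v + 2·u - 5·v, -2·u^2 - 5·u], [8·u·v - 2·v - 1, 4·u^2 - 2·u + 4·v]].
At the point, J = [[-9.0000, -18.0000], [13.0000, 16.0000]] (det J = 90.0000).
Solving J·Δ = −F gives Δ = (0.6444, -1.2111).
Then the next iterate is (u, v)₁ = (2.6444, -0.2111).
Round to (2.6444, -0.2111) and repeat: F = (10.736397, -8.343572), J = [[8.577231, -27.207703], [-5.043663, 21.838205]].
Δ = (-0.1488, 0.3477), so (u, v)₂ = (2.4956, 0.1366).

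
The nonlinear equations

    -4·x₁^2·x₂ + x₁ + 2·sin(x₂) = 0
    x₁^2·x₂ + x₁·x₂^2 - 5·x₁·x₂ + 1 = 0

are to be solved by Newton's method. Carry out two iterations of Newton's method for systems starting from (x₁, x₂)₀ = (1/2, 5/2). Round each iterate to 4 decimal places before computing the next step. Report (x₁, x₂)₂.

(0.1831, 3.0213)

At (1/2, 5/2): F = (-0.803056, -1.5000).
Jacobian J = [[-8·x₁·x₂ + 1, -4·x₁^2 + 2·cos(x₂)], [2·x₁·x₂ + x₂^2 - 5·x₂, x₁^2 + 2·x₁·x₂ - 5·x₁]].
At the point, J = [[-9.0000, -2.602287], [-3.7500, 0.2500]] (det J = -12.008577).
Solving J·Δ = −F gives Δ = (-0.3418, 0.8734).
Then the next iterate is (x₁, x₂)₁ = (0.1582, 3.3734).
Round to (0.1582, 3.3734) and repeat: F = (-0.638981, 0.216356), J = [[-3.269375, -2.046615], [-4.419829, 0.301371]].
Δ = (0.0249, -0.3521), so (x₁, x₂)₂ = (0.1831, 3.0213).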